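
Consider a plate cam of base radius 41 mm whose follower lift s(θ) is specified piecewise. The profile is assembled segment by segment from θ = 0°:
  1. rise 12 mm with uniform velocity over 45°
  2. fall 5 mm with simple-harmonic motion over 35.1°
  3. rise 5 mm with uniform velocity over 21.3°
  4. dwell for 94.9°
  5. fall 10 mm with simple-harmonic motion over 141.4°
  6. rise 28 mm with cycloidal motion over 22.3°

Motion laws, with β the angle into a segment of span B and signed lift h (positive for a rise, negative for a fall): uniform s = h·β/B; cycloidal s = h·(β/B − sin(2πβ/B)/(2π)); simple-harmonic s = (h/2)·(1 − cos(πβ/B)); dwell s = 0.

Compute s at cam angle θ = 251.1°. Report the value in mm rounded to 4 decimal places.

seg 1 [0°–45°] uniform, h=12: full span → s += 12 → s = 12.0000
seg 2 [45°–80.1°] simple-harmonic, h=-5: full span → s += -5 → s = 7.0000
seg 3 [80.1°–101.4°] uniform, h=5: full span → s += 5 → s = 12.0000
seg 4 [101.4°–196.3°] dwell: s stays 12.0000
seg 5 [196.3°–337.7°] simple-harmonic, h=-10: θ=251.1° here. β=54.8, B=141.4. -10/2·(1 − cos(π·0.3876)) = -3.2702 → s = 8.7298

8.7298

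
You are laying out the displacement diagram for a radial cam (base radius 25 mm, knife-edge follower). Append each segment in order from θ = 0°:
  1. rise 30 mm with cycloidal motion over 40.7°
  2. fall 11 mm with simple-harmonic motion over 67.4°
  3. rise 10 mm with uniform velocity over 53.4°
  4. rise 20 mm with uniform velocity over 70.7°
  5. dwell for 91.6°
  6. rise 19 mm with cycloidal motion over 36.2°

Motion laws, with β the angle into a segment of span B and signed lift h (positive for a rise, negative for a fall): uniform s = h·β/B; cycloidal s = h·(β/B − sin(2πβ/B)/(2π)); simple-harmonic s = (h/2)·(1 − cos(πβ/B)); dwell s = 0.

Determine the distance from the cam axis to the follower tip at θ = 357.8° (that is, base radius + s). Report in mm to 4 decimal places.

seg 1 [0°–40.7°] cycloidal, h=30: full span → s += 30 → s = 30.0000
seg 2 [40.7°–108.1°] simple-harmonic, h=-11: full span → s += -11 → s = 19.0000
seg 3 [108.1°–161.5°] uniform, h=10: full span → s += 10 → s = 29.0000
seg 4 [161.5°–232.2°] uniform, h=20: full span → s += 20 → s = 49.0000
seg 5 [232.2°–323.8°] dwell: s stays 49.0000
seg 6 [323.8°–360°] cycloidal, h=19: θ=357.8° here. β=34, B=36.2. 19·(0.9392 − sin(2π·0.9392)/(2π)) = 18.9721 → s = 67.9721
radial distance = base radius + s = 25 + 67.9721 = 92.9721

92.9721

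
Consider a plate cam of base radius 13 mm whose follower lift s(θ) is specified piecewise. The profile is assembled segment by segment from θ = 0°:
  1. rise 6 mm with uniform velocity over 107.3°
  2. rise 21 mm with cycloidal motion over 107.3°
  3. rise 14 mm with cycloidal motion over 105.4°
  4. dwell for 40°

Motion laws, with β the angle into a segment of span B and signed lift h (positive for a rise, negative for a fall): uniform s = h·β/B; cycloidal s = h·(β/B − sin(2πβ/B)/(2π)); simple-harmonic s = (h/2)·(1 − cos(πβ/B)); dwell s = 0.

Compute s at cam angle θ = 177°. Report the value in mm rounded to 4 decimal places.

seg 1 [0°–107.3°] uniform, h=6: full span → s += 6 → s = 6.0000
seg 2 [107.3°–214.6°] cycloidal, h=21: θ=177° here. β=69.7, B=107.3. 21·(0.6496 − sin(2π·0.6496)/(2π)) = 16.3399 → s = 22.3399

22.3399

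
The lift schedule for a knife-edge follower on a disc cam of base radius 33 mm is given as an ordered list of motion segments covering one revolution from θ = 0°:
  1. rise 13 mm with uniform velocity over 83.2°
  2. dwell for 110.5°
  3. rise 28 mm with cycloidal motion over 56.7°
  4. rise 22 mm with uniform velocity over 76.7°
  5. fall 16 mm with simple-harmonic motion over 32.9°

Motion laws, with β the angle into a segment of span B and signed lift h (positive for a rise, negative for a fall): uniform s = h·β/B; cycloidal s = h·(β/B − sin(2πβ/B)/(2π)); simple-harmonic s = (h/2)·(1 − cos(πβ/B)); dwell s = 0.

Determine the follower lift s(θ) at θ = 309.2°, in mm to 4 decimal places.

seg 1 [0°–83.2°] uniform, h=13: full span → s += 13 → s = 13.0000
seg 2 [83.2°–193.7°] dwell: s stays 13.0000
seg 3 [193.7°–250.4°] cycloidal, h=28: full span → s += 28 → s = 41.0000
seg 4 [250.4°–327.1°] uniform, h=22: θ=309.2° here. β=58.8, B=76.7. 22·58.8/76.7 = 16.8657 → s = 57.8657

57.8657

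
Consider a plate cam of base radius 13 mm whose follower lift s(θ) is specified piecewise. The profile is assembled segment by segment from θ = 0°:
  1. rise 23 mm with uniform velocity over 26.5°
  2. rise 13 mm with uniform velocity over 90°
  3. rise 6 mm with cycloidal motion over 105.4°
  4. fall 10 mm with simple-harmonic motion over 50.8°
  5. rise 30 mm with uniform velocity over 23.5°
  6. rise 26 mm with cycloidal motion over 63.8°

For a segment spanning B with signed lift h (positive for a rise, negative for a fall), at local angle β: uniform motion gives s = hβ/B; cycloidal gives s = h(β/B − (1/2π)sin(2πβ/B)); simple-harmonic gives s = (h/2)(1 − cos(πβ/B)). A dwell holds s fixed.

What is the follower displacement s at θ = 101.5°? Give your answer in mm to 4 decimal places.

seg 1 [0°–26.5°] uniform, h=23: full span → s += 23 → s = 23.0000
seg 2 [26.5°–116.5°] uniform, h=13: θ=101.5° here. β=75, B=90. 13·75/90 = 10.8333 → s = 33.8333

33.8333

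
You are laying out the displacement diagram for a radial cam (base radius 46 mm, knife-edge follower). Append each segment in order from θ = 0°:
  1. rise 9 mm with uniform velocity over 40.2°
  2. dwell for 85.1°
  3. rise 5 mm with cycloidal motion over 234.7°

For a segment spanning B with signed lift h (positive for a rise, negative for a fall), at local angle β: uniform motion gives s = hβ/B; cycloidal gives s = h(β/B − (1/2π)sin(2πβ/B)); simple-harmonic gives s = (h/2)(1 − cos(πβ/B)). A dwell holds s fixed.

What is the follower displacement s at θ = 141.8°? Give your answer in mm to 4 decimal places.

seg 1 [0°–40.2°] uniform, h=9: full span → s += 9 → s = 9.0000
seg 2 [40.2°–125.3°] dwell: s stays 9.0000
seg 3 [125.3°–360°] cycloidal, h=5: θ=141.8° here. β=16.5, B=234.7. 5·(0.0703 − sin(2π·0.0703)/(2π)) = 0.0113 → s = 9.0113

9.0113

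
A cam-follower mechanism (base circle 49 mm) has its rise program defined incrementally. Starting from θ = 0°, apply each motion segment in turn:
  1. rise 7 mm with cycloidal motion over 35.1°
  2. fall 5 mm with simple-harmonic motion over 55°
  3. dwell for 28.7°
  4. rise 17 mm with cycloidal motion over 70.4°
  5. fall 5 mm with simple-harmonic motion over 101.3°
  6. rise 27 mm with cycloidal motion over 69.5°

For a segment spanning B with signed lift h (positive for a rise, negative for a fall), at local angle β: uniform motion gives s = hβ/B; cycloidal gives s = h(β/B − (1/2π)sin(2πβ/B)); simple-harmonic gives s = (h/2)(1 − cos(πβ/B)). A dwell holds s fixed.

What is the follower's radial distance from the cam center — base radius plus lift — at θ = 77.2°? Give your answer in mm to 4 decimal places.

seg 1 [0°–35.1°] cycloidal, h=7: full span → s += 7 → s = 7.0000
seg 2 [35.1°–90.1°] simple-harmonic, h=-5: θ=77.2° here. β=42.1, B=55. -5/2·(1 − cos(π·0.7655)) = -4.3515 → s = 2.6485
radial distance = base radius + s = 49 + 2.6485 = 51.6485

51.6485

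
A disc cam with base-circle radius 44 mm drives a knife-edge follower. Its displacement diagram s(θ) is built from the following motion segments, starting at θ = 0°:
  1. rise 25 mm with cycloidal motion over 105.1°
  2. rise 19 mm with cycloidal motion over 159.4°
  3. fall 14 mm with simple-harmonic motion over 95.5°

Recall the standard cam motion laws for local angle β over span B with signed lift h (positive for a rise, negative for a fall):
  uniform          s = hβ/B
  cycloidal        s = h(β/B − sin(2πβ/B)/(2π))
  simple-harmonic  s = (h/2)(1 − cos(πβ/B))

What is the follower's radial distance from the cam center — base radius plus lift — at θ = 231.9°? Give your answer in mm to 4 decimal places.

seg 1 [0°–105.1°] cycloidal, h=25: full span → s += 25 → s = 25.0000
seg 2 [105.1°–264.5°] cycloidal, h=19: θ=231.9° here. β=126.8, B=159.4. 19·(0.7955 − sin(2π·0.7955)/(2π)) = 18.0155 → s = 43.0155
radial distance = base radius + s = 44 + 43.0155 = 87.0155

87.0155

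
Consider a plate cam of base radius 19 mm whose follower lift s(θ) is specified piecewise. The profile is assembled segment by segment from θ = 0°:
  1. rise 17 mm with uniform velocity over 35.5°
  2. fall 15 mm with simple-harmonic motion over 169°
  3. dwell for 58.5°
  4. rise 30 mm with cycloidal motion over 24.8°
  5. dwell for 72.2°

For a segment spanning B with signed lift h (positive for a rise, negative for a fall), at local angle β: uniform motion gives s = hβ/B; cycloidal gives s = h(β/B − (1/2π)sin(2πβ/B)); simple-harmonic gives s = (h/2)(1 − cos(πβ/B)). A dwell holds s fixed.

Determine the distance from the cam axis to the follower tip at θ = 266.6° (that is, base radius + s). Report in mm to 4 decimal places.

seg 1 [0°–35.5°] uniform, h=17: full span → s += 17 → s = 17.0000
seg 2 [35.5°–204.5°] simple-harmonic, h=-15: full span → s += -15 → s = 2.0000
seg 3 [204.5°–263°] dwell: s stays 2.0000
seg 4 [263°–287.8°] cycloidal, h=30: θ=266.6° here. β=3.6, B=24.8. 30·(0.1452 − sin(2π·0.1452)/(2π)) = 0.5792 → s = 2.5792
radial distance = base radius + s = 19 + 2.5792 = 21.5792

21.5792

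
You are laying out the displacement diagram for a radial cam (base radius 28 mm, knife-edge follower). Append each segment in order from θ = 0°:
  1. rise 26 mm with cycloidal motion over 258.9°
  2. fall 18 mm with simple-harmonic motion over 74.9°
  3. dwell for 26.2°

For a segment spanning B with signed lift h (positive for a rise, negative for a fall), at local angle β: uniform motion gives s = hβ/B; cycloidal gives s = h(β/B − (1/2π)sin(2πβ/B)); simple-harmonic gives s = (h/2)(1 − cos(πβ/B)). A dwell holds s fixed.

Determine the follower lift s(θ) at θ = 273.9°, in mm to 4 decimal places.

seg 1 [0°–258.9°] cycloidal, h=26: full span → s += 26 → s = 26.0000
seg 2 [258.9°–333.8°] simple-harmonic, h=-18: θ=273.9° here. β=15, B=74.9. -18/2·(1 − cos(π·0.2003)) = -1.7233 → s = 24.2767

24.2767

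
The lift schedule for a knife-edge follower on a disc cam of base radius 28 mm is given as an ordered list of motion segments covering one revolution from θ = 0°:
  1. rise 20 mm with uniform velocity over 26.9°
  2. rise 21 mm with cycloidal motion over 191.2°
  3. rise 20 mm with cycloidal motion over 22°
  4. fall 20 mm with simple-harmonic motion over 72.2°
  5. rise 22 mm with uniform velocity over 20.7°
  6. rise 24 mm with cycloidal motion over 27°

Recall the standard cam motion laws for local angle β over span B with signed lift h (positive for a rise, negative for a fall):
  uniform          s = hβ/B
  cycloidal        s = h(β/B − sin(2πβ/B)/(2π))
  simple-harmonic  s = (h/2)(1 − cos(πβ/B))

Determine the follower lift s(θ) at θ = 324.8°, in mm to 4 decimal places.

seg 1 [0°–26.9°] uniform, h=20: full span → s += 20 → s = 20.0000
seg 2 [26.9°–218.1°] cycloidal, h=21: full span → s += 21 → s = 41.0000
seg 3 [218.1°–240.1°] cycloidal, h=20: full span → s += 20 → s = 61.0000
seg 4 [240.1°–312.3°] simple-harmonic, h=-20: full span → s += -20 → s = 41.0000
seg 5 [312.3°–333°] uniform, h=22: θ=324.8° here. β=12.5, B=20.7. 22·12.5/20.7 = 13.2850 → s = 54.2850

54.2850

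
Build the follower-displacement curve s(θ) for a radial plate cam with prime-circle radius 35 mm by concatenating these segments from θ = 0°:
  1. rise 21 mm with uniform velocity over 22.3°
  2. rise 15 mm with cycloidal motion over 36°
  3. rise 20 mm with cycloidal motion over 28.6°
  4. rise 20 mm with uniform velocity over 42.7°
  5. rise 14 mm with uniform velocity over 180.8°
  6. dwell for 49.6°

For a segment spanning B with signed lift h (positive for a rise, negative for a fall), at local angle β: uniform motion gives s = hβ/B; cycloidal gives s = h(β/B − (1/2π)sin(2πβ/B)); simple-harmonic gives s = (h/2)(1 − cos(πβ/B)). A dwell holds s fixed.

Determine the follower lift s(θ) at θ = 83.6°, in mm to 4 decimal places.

seg 1 [0°–22.3°] uniform, h=21: full span → s += 21 → s = 21.0000
seg 2 [22.3°–58.3°] cycloidal, h=15: full span → s += 15 → s = 36.0000
seg 3 [58.3°–86.9°] cycloidal, h=20: θ=83.6° here. β=25.3, B=28.6. 20·(0.8846 − sin(2π·0.8846)/(2π)) = 19.8031 → s = 55.8031

55.8031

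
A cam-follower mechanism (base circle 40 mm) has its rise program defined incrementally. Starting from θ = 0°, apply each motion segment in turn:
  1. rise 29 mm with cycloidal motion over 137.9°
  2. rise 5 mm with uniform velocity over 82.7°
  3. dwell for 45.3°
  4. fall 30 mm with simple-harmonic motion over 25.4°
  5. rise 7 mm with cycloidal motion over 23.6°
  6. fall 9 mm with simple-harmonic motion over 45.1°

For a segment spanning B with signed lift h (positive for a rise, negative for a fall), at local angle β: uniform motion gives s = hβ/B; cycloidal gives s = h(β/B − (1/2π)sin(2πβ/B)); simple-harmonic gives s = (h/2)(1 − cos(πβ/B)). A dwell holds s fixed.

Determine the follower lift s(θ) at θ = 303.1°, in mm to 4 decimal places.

seg 1 [0°–137.9°] cycloidal, h=29: full span → s += 29 → s = 29.0000
seg 2 [137.9°–220.6°] uniform, h=5: full span → s += 5 → s = 34.0000
seg 3 [220.6°–265.9°] dwell: s stays 34.0000
seg 4 [265.9°–291.3°] simple-harmonic, h=-30: full span → s += -30 → s = 4.0000
seg 5 [291.3°–314.9°] cycloidal, h=7: θ=303.1° here. β=11.8, B=23.6. 7·(0.5000 − sin(2π·0.5000)/(2π)) = 3.5000 → s = 7.5000

7.5000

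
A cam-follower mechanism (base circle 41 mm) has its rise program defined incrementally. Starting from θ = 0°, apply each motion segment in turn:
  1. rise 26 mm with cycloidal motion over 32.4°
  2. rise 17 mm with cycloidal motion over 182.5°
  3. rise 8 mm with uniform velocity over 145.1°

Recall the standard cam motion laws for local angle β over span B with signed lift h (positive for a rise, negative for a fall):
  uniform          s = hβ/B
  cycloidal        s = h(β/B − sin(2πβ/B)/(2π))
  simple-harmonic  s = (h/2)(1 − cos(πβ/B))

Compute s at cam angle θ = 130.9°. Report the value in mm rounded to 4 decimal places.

seg 1 [0°–32.4°] cycloidal, h=26: full span → s += 26 → s = 26.0000
seg 2 [32.4°–214.9°] cycloidal, h=17: θ=130.9° here. β=98.5, B=182.5. 17·(0.5397 − sin(2π·0.5397)/(2π)) = 9.8437 → s = 35.8437

35.8437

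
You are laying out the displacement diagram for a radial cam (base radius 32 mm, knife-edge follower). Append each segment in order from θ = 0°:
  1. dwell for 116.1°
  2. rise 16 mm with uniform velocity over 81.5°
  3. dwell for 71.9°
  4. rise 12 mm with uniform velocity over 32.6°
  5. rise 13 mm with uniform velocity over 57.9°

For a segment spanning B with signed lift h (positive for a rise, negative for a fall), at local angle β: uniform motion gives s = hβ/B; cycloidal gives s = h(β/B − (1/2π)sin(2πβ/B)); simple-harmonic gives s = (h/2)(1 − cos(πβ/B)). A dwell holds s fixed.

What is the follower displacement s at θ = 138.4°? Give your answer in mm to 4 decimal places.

seg 1 [0°–116.1°] dwell: s stays 0.0000
seg 2 [116.1°–197.6°] uniform, h=16: θ=138.4° here. β=22.3, B=81.5. 16·22.3/81.5 = 4.3779 → s = 4.3779

4.3779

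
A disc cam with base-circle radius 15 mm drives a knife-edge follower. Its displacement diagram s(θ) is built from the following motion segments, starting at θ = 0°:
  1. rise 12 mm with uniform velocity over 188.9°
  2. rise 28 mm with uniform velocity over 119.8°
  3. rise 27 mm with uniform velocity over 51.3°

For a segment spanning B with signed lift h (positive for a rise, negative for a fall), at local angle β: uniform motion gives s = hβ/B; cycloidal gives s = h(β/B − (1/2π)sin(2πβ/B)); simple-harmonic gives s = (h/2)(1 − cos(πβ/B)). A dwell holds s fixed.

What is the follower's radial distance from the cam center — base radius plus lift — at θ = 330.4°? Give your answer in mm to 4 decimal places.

seg 1 [0°–188.9°] uniform, h=12: full span → s += 12 → s = 12.0000
seg 2 [188.9°–308.7°] uniform, h=28: full span → s += 28 → s = 40.0000
seg 3 [308.7°–360°] uniform, h=27: θ=330.4° here. β=21.7, B=51.3. 27·21.7/51.3 = 11.4211 → s = 51.4211
radial distance = base radius + s = 15 + 51.4211 = 66.4211

66.4211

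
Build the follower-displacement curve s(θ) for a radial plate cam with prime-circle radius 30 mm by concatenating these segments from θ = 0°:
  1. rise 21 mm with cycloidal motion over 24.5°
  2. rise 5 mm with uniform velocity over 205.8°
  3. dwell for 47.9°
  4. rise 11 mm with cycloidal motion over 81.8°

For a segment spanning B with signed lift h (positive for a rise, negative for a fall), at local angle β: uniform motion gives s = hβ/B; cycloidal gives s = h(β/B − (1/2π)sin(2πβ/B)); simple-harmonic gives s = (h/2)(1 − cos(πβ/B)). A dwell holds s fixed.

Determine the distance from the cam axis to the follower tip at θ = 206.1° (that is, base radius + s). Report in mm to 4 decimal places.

seg 1 [0°–24.5°] cycloidal, h=21: full span → s += 21 → s = 21.0000
seg 2 [24.5°–230.3°] uniform, h=5: θ=206.1° here. β=181.6, B=205.8. 5·181.6/205.8 = 4.4121 → s = 25.4121
radial distance = base radius + s = 30 + 25.4121 = 55.4121

55.4121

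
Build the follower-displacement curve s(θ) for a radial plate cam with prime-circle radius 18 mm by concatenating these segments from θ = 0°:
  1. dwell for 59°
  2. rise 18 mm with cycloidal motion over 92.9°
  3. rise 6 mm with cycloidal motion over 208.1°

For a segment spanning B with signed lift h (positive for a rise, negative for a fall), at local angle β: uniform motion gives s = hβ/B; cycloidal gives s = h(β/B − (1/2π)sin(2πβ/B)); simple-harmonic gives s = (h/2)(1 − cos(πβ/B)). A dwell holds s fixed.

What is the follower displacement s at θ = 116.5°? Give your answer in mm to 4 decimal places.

seg 1 [0°–59°] dwell: s stays 0.0000
seg 2 [59°–151.9°] cycloidal, h=18: θ=116.5° here. β=57.5, B=92.9. 18·(0.6189 − sin(2π·0.6189)/(2π)) = 13.0882 → s = 13.0882

13.0882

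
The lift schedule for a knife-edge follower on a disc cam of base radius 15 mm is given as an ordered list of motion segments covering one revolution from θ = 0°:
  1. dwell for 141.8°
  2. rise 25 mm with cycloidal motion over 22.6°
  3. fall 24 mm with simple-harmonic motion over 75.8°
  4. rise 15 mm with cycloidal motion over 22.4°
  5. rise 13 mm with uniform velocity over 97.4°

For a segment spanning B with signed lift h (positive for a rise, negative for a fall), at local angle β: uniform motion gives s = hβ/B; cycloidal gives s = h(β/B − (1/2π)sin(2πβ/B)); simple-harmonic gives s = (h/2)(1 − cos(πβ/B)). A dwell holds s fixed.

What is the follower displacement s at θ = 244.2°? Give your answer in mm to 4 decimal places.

seg 1 [0°–141.8°] dwell: s stays 0.0000
seg 2 [141.8°–164.4°] cycloidal, h=25: full span → s += 25 → s = 25.0000
seg 3 [164.4°–240.2°] simple-harmonic, h=-24: full span → s += -24 → s = 1.0000
seg 4 [240.2°–262.6°] cycloidal, h=15: θ=244.2° here. β=4, B=22.4. 15·(0.1786 − sin(2π·0.1786)/(2π)) = 0.5277 → s = 1.5277

1.5277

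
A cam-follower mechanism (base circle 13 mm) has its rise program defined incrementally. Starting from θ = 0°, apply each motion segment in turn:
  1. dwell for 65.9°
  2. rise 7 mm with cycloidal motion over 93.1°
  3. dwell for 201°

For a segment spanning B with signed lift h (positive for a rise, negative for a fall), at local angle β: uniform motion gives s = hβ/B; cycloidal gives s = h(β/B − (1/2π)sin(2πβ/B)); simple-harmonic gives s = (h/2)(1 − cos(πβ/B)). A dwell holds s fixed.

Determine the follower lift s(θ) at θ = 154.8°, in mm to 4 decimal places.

seg 1 [0°–65.9°] dwell: s stays 0.0000
seg 2 [65.9°–159°] cycloidal, h=7: θ=154.8° here. β=88.9, B=93.1. 7·(0.9549 − sin(2π·0.9549)/(2π)) = 6.9958 → s = 6.9958

6.9958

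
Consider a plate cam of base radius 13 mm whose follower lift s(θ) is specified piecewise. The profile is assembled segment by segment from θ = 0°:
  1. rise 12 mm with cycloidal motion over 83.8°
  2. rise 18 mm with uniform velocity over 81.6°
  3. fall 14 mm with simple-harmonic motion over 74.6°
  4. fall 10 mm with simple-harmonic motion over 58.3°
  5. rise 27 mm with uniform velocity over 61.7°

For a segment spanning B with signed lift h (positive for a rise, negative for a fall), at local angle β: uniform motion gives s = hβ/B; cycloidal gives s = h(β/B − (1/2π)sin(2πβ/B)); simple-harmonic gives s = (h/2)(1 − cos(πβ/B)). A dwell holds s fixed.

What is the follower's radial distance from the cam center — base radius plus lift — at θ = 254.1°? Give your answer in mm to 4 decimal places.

seg 1 [0°–83.8°] cycloidal, h=12: full span → s += 12 → s = 12.0000
seg 2 [83.8°–165.4°] uniform, h=18: full span → s += 18 → s = 30.0000
seg 3 [165.4°–240°] simple-harmonic, h=-14: full span → s += -14 → s = 16.0000
seg 4 [240°–298.3°] simple-harmonic, h=-10: θ=254.1° here. β=14.1, B=58.3. -10/2·(1 − cos(π·0.2419)) = -1.3751 → s = 14.6249
radial distance = base radius + s = 13 + 14.6249 = 27.6249

27.6249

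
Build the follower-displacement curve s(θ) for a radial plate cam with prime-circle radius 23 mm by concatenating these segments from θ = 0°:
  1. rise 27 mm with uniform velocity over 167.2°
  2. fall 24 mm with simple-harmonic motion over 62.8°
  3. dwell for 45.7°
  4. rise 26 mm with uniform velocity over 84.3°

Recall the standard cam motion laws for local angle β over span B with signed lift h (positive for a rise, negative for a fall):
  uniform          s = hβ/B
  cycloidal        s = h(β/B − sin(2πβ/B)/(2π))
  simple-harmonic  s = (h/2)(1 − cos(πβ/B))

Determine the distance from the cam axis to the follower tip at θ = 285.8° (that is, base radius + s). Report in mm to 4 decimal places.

seg 1 [0°–167.2°] uniform, h=27: full span → s += 27 → s = 27.0000
seg 2 [167.2°–230°] simple-harmonic, h=-24: full span → s += -24 → s = 3.0000
seg 3 [230°–275.7°] dwell: s stays 3.0000
seg 4 [275.7°–360°] uniform, h=26: θ=285.8° here. β=10.1, B=84.3. 26·10.1/84.3 = 3.1151 → s = 6.1151
radial distance = base radius + s = 23 + 6.1151 = 29.1151

29.1151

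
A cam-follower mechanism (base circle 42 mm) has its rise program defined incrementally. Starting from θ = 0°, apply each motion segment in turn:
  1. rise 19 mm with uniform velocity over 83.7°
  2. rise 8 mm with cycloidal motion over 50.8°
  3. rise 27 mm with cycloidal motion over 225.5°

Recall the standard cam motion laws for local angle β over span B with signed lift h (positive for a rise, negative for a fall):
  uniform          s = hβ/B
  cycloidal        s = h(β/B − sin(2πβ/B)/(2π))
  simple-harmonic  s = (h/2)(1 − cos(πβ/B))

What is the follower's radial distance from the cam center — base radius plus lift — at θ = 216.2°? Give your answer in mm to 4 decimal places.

seg 1 [0°–83.7°] uniform, h=19: full span → s += 19 → s = 19.0000
seg 2 [83.7°–134.5°] cycloidal, h=8: full span → s += 8 → s = 27.0000
seg 3 [134.5°–360°] cycloidal, h=27: θ=216.2° here. β=81.7, B=225.5. 27·(0.3623 − sin(2π·0.3623)/(2π)) = 6.5113 → s = 33.5113
radial distance = base radius + s = 42 + 33.5113 = 75.5113

75.5113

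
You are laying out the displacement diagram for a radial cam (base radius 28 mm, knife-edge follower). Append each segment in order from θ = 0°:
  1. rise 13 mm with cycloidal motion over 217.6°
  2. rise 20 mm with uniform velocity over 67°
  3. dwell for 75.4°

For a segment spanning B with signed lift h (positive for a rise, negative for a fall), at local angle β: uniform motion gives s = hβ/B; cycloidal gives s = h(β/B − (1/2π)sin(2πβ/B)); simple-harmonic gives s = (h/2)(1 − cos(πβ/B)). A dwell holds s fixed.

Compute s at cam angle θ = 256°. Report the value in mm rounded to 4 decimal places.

seg 1 [0°–217.6°] cycloidal, h=13: full span → s += 13 → s = 13.0000
seg 2 [217.6°–284.6°] uniform, h=20: θ=256° here. β=38.4, B=67. 20·38.4/67 = 11.4627 → s = 24.4627

24.4627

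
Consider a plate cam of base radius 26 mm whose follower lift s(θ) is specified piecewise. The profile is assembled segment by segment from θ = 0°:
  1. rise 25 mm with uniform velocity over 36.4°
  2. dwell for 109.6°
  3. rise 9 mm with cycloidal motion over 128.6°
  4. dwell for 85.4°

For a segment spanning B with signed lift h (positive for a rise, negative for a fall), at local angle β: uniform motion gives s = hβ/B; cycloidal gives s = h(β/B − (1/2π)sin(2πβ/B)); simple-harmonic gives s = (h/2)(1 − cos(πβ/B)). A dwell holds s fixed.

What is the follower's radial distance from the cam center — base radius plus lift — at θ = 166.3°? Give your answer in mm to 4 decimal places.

seg 1 [0°–36.4°] uniform, h=25: full span → s += 25 → s = 25.0000
seg 2 [36.4°–146°] dwell: s stays 25.0000
seg 3 [146°–274.6°] cycloidal, h=9: θ=166.3° here. β=20.3, B=128.6. 9·(0.1579 − sin(2π·0.1579)/(2π)) = 0.2217 → s = 25.2217
radial distance = base radius + s = 26 + 25.2217 = 51.2217

51.2217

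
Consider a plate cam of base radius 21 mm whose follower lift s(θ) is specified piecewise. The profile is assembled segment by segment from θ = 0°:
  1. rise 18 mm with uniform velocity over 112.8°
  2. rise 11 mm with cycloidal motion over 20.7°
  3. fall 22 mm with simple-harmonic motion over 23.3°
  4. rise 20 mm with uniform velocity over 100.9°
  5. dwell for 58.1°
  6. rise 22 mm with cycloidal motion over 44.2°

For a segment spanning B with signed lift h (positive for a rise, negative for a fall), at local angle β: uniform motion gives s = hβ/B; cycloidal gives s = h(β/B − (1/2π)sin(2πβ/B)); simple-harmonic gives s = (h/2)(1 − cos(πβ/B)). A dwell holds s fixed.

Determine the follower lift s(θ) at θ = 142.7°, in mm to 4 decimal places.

seg 1 [0°–112.8°] uniform, h=18: full span → s += 18 → s = 18.0000
seg 2 [112.8°–133.5°] cycloidal, h=11: full span → s += 11 → s = 29.0000
seg 3 [133.5°–156.8°] simple-harmonic, h=-22: θ=142.7° here. β=9.2, B=23.3. -22/2·(1 − cos(π·0.3948)) = -7.4320 → s = 21.5680

21.5680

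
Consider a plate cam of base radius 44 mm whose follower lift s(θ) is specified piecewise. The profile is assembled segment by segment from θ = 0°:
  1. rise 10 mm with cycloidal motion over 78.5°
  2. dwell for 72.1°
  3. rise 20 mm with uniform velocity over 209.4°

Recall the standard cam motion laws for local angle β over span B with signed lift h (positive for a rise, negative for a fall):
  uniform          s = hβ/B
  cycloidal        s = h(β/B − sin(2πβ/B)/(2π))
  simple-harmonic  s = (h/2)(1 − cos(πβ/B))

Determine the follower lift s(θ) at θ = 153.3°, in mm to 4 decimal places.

seg 1 [0°–78.5°] cycloidal, h=10: full span → s += 10 → s = 10.0000
seg 2 [78.5°–150.6°] dwell: s stays 10.0000
seg 3 [150.6°–360°] uniform, h=20: θ=153.3° here. β=2.7, B=209.4. 20·2.7/209.4 = 0.2579 → s = 10.2579

10.2579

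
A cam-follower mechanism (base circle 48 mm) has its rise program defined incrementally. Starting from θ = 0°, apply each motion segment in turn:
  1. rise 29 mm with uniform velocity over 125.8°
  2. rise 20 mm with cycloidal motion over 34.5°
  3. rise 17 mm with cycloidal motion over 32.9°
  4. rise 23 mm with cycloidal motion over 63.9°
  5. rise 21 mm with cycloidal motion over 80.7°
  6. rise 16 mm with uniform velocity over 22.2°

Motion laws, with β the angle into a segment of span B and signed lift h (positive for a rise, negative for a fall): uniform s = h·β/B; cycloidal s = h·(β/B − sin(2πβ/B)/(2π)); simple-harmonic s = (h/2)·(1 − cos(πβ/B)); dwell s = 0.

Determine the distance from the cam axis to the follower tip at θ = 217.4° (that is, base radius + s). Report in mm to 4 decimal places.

seg 1 [0°–125.8°] uniform, h=29: full span → s += 29 → s = 29.0000
seg 2 [125.8°–160.3°] cycloidal, h=20: full span → s += 20 → s = 49.0000
seg 3 [160.3°–193.2°] cycloidal, h=17: full span → s += 17 → s = 66.0000
seg 4 [193.2°–257.1°] cycloidal, h=23: θ=217.4° here. β=24.2, B=63.9. 23·(0.3787 − sin(2π·0.3787)/(2π)) = 6.1832 → s = 72.1832
radial distance = base radius + s = 48 + 72.1832 = 120.1832

120.1832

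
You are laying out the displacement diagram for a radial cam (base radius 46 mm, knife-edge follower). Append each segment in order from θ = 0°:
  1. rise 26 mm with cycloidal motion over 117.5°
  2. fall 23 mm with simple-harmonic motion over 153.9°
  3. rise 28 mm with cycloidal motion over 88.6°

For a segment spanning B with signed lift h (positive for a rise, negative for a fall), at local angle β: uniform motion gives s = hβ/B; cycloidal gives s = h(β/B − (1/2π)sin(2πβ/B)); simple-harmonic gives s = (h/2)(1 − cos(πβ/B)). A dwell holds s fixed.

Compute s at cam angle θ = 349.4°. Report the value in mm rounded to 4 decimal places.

seg 1 [0°–117.5°] cycloidal, h=26: full span → s += 26 → s = 26.0000
seg 2 [117.5°–271.4°] simple-harmonic, h=-23: full span → s += -23 → s = 3.0000
seg 3 [271.4°–360°] cycloidal, h=28: θ=349.4° here. β=78, B=88.6. 28·(0.8804 − sin(2π·0.8804)/(2π)) = 27.6933 → s = 30.6933

30.6933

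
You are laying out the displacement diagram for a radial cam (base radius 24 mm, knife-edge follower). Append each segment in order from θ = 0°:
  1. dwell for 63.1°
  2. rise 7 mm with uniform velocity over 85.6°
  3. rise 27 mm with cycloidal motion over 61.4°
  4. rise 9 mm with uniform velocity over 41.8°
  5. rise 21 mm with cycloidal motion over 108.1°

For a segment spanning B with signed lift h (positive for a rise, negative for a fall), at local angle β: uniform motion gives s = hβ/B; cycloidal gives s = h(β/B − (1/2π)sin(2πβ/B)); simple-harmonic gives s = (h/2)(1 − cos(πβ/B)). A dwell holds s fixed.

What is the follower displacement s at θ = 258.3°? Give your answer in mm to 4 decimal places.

seg 1 [0°–63.1°] dwell: s stays 0.0000
seg 2 [63.1°–148.7°] uniform, h=7: full span → s += 7 → s = 7.0000
seg 3 [148.7°–210.1°] cycloidal, h=27: full span → s += 27 → s = 34.0000
seg 4 [210.1°–251.9°] uniform, h=9: full span → s += 9 → s = 43.0000
seg 5 [251.9°–360°] cycloidal, h=21: θ=258.3° here. β=6.4, B=108.1. 21·(0.0592 − sin(2π·0.0592)/(2π)) = 0.0285 → s = 43.0285

43.0285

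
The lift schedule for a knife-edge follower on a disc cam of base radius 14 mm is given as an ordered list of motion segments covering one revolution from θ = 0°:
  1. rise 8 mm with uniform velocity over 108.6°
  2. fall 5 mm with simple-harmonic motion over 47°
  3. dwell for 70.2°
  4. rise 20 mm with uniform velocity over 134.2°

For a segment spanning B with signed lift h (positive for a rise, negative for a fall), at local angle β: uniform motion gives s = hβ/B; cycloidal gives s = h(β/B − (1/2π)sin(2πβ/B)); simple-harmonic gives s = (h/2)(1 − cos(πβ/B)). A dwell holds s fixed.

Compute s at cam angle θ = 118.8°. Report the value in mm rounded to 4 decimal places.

seg 1 [0°–108.6°] uniform, h=8: full span → s += 8 → s = 8.0000
seg 2 [108.6°–155.6°] simple-harmonic, h=-5: θ=118.8° here. β=10.2, B=47. -5/2·(1 − cos(π·0.2170)) = -0.5589 → s = 7.4411

7.4411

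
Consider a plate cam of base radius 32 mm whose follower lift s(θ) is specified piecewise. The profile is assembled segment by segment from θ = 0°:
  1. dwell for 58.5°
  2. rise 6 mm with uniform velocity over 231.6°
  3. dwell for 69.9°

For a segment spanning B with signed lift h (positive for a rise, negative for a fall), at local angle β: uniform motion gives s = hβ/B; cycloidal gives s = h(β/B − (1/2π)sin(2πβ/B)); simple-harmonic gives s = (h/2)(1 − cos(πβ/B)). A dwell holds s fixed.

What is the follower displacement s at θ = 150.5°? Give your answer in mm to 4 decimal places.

seg 1 [0°–58.5°] dwell: s stays 0.0000
seg 2 [58.5°–290.1°] uniform, h=6: θ=150.5° here. β=92, B=231.6. 6·92/231.6 = 2.3834 → s = 2.3834

2.3834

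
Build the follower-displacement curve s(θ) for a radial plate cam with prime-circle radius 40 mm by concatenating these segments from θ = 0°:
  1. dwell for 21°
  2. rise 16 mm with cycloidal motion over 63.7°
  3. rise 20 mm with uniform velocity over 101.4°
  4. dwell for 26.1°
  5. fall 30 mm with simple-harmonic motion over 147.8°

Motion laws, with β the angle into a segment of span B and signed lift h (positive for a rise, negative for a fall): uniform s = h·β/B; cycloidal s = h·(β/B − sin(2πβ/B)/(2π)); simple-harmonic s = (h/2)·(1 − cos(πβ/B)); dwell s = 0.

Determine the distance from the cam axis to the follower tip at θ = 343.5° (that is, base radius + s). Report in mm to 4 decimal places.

seg 1 [0°–21°] dwell: s stays 0.0000
seg 2 [21°–84.7°] cycloidal, h=16: full span → s += 16 → s = 16.0000
seg 3 [84.7°–186.1°] uniform, h=20: full span → s += 20 → s = 36.0000
seg 4 [186.1°–212.2°] dwell: s stays 36.0000
seg 5 [212.2°–360°] simple-harmonic, h=-30: θ=343.5° here. β=131.3, B=147.8. -30/2·(1 − cos(π·0.8884)) = -29.0869 → s = 6.9131
radial distance = base radius + s = 40 + 6.9131 = 46.9131

46.9131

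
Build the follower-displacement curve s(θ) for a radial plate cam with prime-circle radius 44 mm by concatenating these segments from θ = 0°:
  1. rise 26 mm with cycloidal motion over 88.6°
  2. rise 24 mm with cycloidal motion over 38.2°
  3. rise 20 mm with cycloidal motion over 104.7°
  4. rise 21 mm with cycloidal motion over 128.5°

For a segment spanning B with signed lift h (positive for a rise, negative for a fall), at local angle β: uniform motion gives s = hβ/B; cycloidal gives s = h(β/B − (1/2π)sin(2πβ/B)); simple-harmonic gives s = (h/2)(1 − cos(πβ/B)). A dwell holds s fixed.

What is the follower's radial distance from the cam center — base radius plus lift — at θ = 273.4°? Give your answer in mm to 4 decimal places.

seg 1 [0°–88.6°] cycloidal, h=26: full span → s += 26 → s = 26.0000
seg 2 [88.6°–126.8°] cycloidal, h=24: full span → s += 24 → s = 50.0000
seg 3 [126.8°–231.5°] cycloidal, h=20: full span → s += 20 → s = 70.0000
seg 4 [231.5°–360°] cycloidal, h=21: θ=273.4° here. β=41.9, B=128.5. 21·(0.3261 − sin(2π·0.3261)/(2π)) = 3.8798 → s = 73.8798
radial distance = base radius + s = 44 + 73.8798 = 117.8798

117.8798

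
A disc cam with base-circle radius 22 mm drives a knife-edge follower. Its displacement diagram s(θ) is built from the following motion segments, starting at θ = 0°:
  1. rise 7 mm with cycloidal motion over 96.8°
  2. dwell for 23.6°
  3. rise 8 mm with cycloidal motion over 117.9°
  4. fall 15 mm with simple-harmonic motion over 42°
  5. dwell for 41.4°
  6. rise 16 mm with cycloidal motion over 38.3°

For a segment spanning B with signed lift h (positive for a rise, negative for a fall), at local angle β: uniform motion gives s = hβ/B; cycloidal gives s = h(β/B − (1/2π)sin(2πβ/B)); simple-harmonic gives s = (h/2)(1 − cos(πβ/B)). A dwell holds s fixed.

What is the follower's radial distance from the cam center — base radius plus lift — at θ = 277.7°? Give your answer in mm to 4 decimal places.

seg 1 [0°–96.8°] cycloidal, h=7: full span → s += 7 → s = 7.0000
seg 2 [96.8°–120.4°] dwell: s stays 7.0000
seg 3 [120.4°–238.3°] cycloidal, h=8: full span → s += 8 → s = 15.0000
seg 4 [238.3°–280.3°] simple-harmonic, h=-15: θ=277.7° here. β=39.4, B=42. -15/2·(1 − cos(π·0.9381)) = -14.8586 → s = 0.1414
radial distance = base radius + s = 22 + 0.1414 = 22.1414

22.1414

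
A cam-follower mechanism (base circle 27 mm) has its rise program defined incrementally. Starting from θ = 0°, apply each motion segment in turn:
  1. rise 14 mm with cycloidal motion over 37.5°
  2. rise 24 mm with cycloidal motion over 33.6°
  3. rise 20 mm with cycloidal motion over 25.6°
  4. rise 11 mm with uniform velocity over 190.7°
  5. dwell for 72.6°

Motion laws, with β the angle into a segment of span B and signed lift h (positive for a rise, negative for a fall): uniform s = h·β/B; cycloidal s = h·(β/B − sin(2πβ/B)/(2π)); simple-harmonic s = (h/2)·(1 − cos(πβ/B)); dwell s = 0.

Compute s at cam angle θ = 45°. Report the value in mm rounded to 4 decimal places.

seg 1 [0°–37.5°] cycloidal, h=14: full span → s += 14 → s = 14.0000
seg 2 [37.5°–71.1°] cycloidal, h=24: θ=45° here. β=7.5, B=33.6. 24·(0.2232 − sin(2π·0.2232)/(2π)) = 1.5914 → s = 15.5914

15.5914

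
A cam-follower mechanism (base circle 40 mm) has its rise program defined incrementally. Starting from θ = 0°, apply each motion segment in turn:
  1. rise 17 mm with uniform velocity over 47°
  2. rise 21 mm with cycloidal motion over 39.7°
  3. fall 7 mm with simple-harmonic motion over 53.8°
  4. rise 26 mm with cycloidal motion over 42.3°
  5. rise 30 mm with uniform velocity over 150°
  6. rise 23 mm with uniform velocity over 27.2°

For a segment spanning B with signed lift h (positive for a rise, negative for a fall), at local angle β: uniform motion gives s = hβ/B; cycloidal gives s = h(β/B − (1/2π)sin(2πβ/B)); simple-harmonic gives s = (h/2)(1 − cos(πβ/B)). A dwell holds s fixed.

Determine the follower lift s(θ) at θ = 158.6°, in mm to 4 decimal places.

seg 1 [0°–47°] uniform, h=17: full span → s += 17 → s = 17.0000
seg 2 [47°–86.7°] cycloidal, h=21: full span → s += 21 → s = 38.0000
seg 3 [86.7°–140.5°] simple-harmonic, h=-7: full span → s += -7 → s = 31.0000
seg 4 [140.5°–182.8°] cycloidal, h=26: θ=158.6° here. β=18.1, B=42.3. 26·(0.4279 − sin(2π·0.4279)/(2π)) = 9.3141 → s = 40.3141

40.3141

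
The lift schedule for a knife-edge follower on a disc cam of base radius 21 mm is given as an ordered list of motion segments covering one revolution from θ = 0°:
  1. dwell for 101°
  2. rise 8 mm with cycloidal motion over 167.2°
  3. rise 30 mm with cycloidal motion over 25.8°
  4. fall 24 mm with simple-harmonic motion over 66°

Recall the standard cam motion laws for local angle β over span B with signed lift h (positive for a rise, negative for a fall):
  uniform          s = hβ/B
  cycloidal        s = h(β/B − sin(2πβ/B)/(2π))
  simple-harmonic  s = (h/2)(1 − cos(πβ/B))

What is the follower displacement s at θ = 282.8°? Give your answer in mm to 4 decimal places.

seg 1 [0°–101°] dwell: s stays 0.0000
seg 2 [101°–268.2°] cycloidal, h=8: full span → s += 8 → s = 8.0000
seg 3 [268.2°–294°] cycloidal, h=30: θ=282.8° here. β=14.6, B=25.8. 30·(0.5659 − sin(2π·0.5659)/(2π)) = 18.8975 → s = 26.8975

26.8975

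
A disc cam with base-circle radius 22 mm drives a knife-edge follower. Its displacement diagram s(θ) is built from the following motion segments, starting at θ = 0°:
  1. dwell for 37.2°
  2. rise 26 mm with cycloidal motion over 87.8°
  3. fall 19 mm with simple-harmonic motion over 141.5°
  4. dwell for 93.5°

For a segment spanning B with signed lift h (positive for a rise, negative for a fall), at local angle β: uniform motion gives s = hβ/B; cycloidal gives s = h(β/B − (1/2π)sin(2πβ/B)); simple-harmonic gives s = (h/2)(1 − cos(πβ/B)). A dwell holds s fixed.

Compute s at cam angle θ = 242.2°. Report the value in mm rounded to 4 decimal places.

seg 1 [0°–37.2°] dwell: s stays 0.0000
seg 2 [37.2°–125°] cycloidal, h=26: full span → s += 26 → s = 26.0000
seg 3 [125°–266.5°] simple-harmonic, h=-19: θ=242.2° here. β=117.2, B=141.5. -19/2·(1 − cos(π·0.8283)) = -17.6506 → s = 8.3494

8.3494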